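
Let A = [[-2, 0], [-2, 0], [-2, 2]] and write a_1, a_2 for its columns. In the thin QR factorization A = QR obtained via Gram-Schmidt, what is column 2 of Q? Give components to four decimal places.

a_1 = (-2, -2, -2); ‖a_1‖ = 3.4641, so e_1 = (-0.5774, -0.5774, -0.5774).
e_1·a_2 = (-0.5774)·0 + (-0.5774)·0 + (-0.5774)·2 = -1.1547.
u_2 = a_2 + 1.1547·e_1 = (-0.6667, -0.6667, 1.3333).
‖u_2‖ = 1.6330, so e_2 = (-0.4082, -0.4082, 0.8165).

e_2 = (-0.4082, -0.4082, 0.8165)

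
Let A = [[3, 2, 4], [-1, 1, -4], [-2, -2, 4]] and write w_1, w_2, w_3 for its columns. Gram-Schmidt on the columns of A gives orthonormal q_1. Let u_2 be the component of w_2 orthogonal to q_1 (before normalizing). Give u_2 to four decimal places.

q_1 = w_1/‖w_1‖ = (3, -1, -2)/3.7417 = (0.8018, -0.2673, -0.5345).
r_{12} = q_1·w_2 = 2.4054.
u_2 = w_2 − 2.4054·q_1 = (0.0714, 1.6429, -0.7143).

u_2 = (0.0714, 1.6429, -0.7143)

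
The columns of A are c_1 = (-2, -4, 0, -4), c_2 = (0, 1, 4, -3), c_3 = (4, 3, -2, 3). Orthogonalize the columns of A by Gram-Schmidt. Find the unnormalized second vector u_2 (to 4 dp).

c_1 = (-2, -4, 0, -4); ‖c_1‖ = 6.0000, so q_1 = (-0.3333, -0.6667, 0.0000, -0.6667).
q_1·c_2 = (-0.3333)·0 + (-0.6667)·1 + 0.0000·4 + (-0.6667)·(-3) = 1.3333.
u_2 = c_2 − 1.3333·q_1 = (0.4444, 1.8889, 4.0000, -2.1111).

u_2 = (0.4444, 1.8889, 4.0000, -2.1111)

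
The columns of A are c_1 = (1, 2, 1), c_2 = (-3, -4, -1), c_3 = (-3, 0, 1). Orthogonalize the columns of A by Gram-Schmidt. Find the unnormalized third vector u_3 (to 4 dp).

u_3 = (-0.6667, 0.6667, -0.6667)

c_1 = (1, 2, 1); ‖c_1‖ = 2.4495, so e_1 = (0.4082, 0.8165, 0.4082).
e_1·c_2 = 0.4082·(-3) + 0.8165·(-4) + 0.4082·(-1) = -4.8990.
u_2 = c_2 + 4.8990·e_1 = (-1.0000, 0.0000, 1.0000).
‖u_2‖ = 1.4142, so e_2 = (-0.7071, 0.0000, 0.7071).
e_1·c_3 = 0.4082·(-3) + 0.8165·0 + 0.4082·1 = -0.8165; e_2·c_3 = (-0.7071)·(-3) + 0.0000·0 + 0.7071·1 = 2.8284.
u_3 = c_3 + 0.8165·e_1 − 2.8284·e_2 = (-0.6667, 0.6667, -0.6667).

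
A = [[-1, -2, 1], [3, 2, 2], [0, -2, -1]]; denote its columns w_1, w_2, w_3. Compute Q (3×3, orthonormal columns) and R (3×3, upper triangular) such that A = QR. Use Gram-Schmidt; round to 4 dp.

Q = [[-0.3162, -0.5071, 0.8018], [0.9487, -0.1690, 0.2673], [0.0000, -0.8452, -0.5345]], R = [[3.1623, 2.5298, 1.5811], [0.0000, 2.3664, 0.0000], [0.0000, 0.0000, 1.8708]]

w_1 = (-1, 3, 0); ‖w_1‖ = 3.1623, so e_1 = (-0.3162, 0.9487, 0.0000).
e_1·w_2 = (-0.3162)·(-2) + 0.9487·2 + 0.0000·(-2) = 2.5298.
u_2 = w_2 − 2.5298·e_1 = (-1.2000, -0.4000, -2.0000).
‖u_2‖ = 2.3664, so e_2 = (-0.5071, -0.1690, -0.8452).
e_1·w_3 = (-0.3162)·1 + 0.9487·2 + 0.0000·(-1) = 1.5811; e_2·w_3 = (-0.5071)·1 + (-0.1690)·2 + (-0.8452)·(-1) = 0.0000.
u_3 = w_3 − 1.5811·e_1 − 0.0000·e_2 = (1.5000, 0.5000, -1.0000).
‖u_3‖ = 1.8708, so e_3 = (0.8018, 0.2673, -0.5345).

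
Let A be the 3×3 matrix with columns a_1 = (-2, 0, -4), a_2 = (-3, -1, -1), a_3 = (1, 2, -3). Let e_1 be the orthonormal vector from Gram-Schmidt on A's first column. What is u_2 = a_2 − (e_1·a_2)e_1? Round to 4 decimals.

u_2 = (-2.0000, -1.0000, 1.0000)

a_1 = (-2, 0, -4); ‖a_1‖ = 4.4721, so e_1 = (-0.4472, 0.0000, -0.8944).
e_1·a_2 = (-0.4472)·(-3) + 0.0000·(-1) + (-0.8944)·(-1) = 2.2361.
u_2 = a_2 − 2.2361·e_1 = (-2.0000, -1.0000, 1.0000).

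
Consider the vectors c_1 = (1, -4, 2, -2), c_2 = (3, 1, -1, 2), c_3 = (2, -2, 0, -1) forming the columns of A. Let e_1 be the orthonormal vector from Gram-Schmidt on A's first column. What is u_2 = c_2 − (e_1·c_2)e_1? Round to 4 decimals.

u_2 = (3.2800, -0.1200, -0.4400, 1.4400)

c_1 = (1, -4, 2, -2); ‖c_1‖ = 5.0000, so e_1 = (0.2000, -0.8000, 0.4000, -0.4000).
e_1·c_2 = 0.2000·3 + (-0.8000)·1 + 0.4000·(-1) + (-0.4000)·2 = -1.4000.
u_2 = c_2 + 1.4000·e_1 = (3.2800, -0.1200, -0.4400, 1.4400).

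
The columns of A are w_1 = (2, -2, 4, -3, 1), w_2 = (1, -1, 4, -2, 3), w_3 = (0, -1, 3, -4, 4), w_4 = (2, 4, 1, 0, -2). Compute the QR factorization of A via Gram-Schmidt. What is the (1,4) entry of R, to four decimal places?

r_{14} = -0.3430

w_1 = (2, -2, 4, -3, 1); ‖w_1‖ = 5.8310, so e_1 = (0.3430, -0.3430, 0.6860, -0.5145, 0.1715).
r_{14} = e_1·w_4 = -0.3430.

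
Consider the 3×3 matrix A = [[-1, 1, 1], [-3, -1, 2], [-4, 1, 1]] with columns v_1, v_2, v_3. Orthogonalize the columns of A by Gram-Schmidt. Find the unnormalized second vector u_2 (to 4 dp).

u_2 = (0.9231, -1.2308, 0.6923)

q_1 = v_1/‖v_1‖ = (-1, -3, -4)/5.0990 = (-0.1961, -0.5883, -0.7845).
r_{12} = q_1·v_2 = -0.3922.
u_2 = v_2 + 0.3922·q_1 = (0.9231, -1.2308, 0.6923).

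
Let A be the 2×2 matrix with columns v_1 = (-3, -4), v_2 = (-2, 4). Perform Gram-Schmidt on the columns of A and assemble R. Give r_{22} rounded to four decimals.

v_1 = (-3, -4); ‖v_1‖ = 5.0000, so e_1 = (-0.6000, -0.8000).
e_1·v_2 = (-0.6000)·(-2) + (-0.8000)·4 = -2.0000.
u_2 = v_2 + 2.0000·e_1 = (-3.2000, 2.4000).
r_{22} = ‖u_2‖ = 4.0000.

r_{22} = 4.0000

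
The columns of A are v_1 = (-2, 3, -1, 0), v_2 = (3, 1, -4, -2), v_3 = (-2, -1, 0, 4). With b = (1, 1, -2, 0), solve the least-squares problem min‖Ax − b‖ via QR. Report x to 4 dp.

x = (0.1643, 0.4965, 0.2040)

v_1 = (-2, 3, -1, 0); ‖v_1‖ = 3.7417, so q_1 = (-0.5345, 0.8018, -0.2673, 0.0000).
q_1·v_2 = (-0.5345)·3 + 0.8018·1 + (-0.2673)·(-4) + 0.0000·(-2) = 0.2673.
u_2 = v_2 − 0.2673·q_1 = (3.1429, 0.7857, -3.9286, -2.0000).
‖u_2‖ = 5.4707, so q_2 = (0.5745, 0.1436, -0.7181, -0.3656).
q_1·v_3 = (-0.5345)·(-2) + 0.8018·(-1) + (-0.2673)·0 + 0.0000·4 = 0.2673; q_2·v_3 = 0.5745·(-2) + 0.1436·(-1) + (-0.7181)·0 + (-0.3656)·4 = -2.7549.
u_3 = v_3 − 0.2673·q_1 + 2.7549·q_2 = (-0.2745, -0.8186, -1.9069, 2.9928).
‖u_3‖ = 3.6522, so q_3 = (-0.0751, -0.2241, -0.5221, 0.8195).
Qᵀb = (0.8018, 2.1543, 0.7450).
Back-substitute: x_3 = 0.7450/3.6522 = 0.2040.
x_2 = (2.1543 + 2.7549·0.2040)/5.4707 = 0.4965.
x_1 = (0.8018 − 0.2673·0.4965 − 0.2673·0.2040)/3.7417 = 0.1643.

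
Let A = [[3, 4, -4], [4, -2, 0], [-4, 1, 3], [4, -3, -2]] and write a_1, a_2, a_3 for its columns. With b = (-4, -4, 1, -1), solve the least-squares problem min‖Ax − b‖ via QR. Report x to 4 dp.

a_1 = (3, 4, -4, 4); ‖a_1‖ = 7.5498, so q_1 = (0.3974, 0.5298, -0.5298, 0.5298).
q_1·a_2 = 0.3974·4 + 0.5298·(-2) + (-0.5298)·1 + 0.5298·(-3) = -1.5894.
u_2 = a_2 + 1.5894·q_1 = (4.6316, -1.1579, 0.1579, -2.1579).
‖u_2‖ = 5.2415, so q_2 = (0.8836, -0.2209, 0.0301, -0.4117).
q_1·a_3 = 0.3974·(-4) + 0.5298·0 + (-0.5298)·3 + 0.5298·(-2) = -4.2385; q_2·a_3 = 0.8836·(-4) + (-0.2209)·0 + 0.0301·3 + (-0.4117)·(-2) = -2.6208.
u_3 = a_3 + 4.2385·q_1 + 2.6208·q_2 = (0.0000, 1.6667, 0.8333, -0.8333).
‖u_3‖ = 2.0412, so q_3 = (0.0000, 0.8165, 0.4082, -0.4082).
Qᵀb = (-4.7683, -2.2091, -2.4495).
Back-substitute: x_3 = -2.4495/2.0412 = -1.2000.
x_2 = (-2.2091 + 2.6208·(-1.2000))/5.2415 = -1.0215.
x_1 = (-4.7683 + 1.5894·(-1.0215) + 4.2385·(-1.2000))/7.5498 = -1.5203.

x = (-1.5203, -1.0215, -1.2000)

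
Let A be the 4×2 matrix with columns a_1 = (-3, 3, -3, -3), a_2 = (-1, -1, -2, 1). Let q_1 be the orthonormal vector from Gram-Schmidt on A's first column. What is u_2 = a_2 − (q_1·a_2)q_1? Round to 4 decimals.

u_2 = (-0.7500, -1.2500, -1.7500, 1.2500)

q_1 = a_1/‖a_1‖ = (-3, 3, -3, -3)/6.0000 = (-0.5000, 0.5000, -0.5000, -0.5000).
r_{12} = q_1·a_2 = 0.5000.
u_2 = a_2 − 0.5000·q_1 = (-0.7500, -1.2500, -1.7500, 1.2500).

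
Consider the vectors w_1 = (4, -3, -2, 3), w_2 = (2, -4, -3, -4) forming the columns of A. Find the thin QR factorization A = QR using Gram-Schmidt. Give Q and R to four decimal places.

Q = [[0.6489, 0.0834], [-0.4867, -0.4586], [-0.3244, -0.3585], [0.4867, -0.8088]], R = [[6.1644, 2.2711], [0.0000, 6.3121]]

w_1 = (4, -3, -2, 3); ‖w_1‖ = 6.1644, so q_1 = (0.6489, -0.4867, -0.3244, 0.4867).
q_1·w_2 = 0.6489·2 + (-0.4867)·(-4) + (-0.3244)·(-3) + 0.4867·(-4) = 2.2711.
u_2 = w_2 − 2.2711·q_1 = (0.5263, -2.8947, -2.2632, -5.1053).
‖u_2‖ = 6.3121, so q_2 = (0.0834, -0.4586, -0.3585, -0.8088).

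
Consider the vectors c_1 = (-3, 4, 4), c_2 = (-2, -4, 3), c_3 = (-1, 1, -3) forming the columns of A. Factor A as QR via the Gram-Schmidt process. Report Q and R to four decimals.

Q = [[-0.4685, -0.3448, -0.8134], [0.6247, -0.7803, -0.0290], [0.6247, 0.5217, -0.5810]], R = [[6.4031, 0.3123, -0.7809], [0.0000, 5.3761, -2.0007], [0.0000, 0.0000, 2.5273]]

q_1 = c_1/‖c_1‖ = (-3, 4, 4)/6.4031 = (-0.4685, 0.6247, 0.6247).
r_{12} = q_1·c_2 = 0.3123.
u_2 = c_2 − 0.3123·q_1 = (-1.8537, -4.1951, 2.8049).
‖u_2‖ = 5.3761, so q_2 = (-0.3448, -0.7803, 0.5217).
r_{13} = q_1·c_3 = -0.7809; r_{23} = q_2·c_3 = -2.0007.
u_3 = c_3 + 0.7809·q_1 + 2.0007·q_2 = (-2.0557, -0.0734, -1.4684).
‖u_3‖ = 2.5273, so q_3 = (-0.8134, -0.0290, -0.5810).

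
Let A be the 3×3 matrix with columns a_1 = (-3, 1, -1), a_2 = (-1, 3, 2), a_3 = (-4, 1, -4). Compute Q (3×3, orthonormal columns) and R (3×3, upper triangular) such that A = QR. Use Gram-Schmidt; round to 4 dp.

Q = [[-0.9045, 0.0257, 0.4256], [0.3015, 0.7443, 0.5959], [-0.3015, 0.6673, -0.6810]], R = [[3.3166, 1.2060, 5.1257], [0.0000, 3.5420, -2.0276], [0.0000, 0.0000, 1.6174]]

e_1 = a_1/‖a_1‖ = (-3, 1, -1)/3.3166 = (-0.9045, 0.3015, -0.3015).
r_{12} = e_1·a_2 = 1.2060.
u_2 = a_2 − 1.2060·e_1 = (0.0909, 2.6364, 2.3636).
‖u_2‖ = 3.5420, so e_2 = (0.0257, 0.7443, 0.6673).
r_{13} = e_1·a_3 = 5.1257; r_{23} = e_2·a_3 = -2.0276.
u_3 = a_3 − 5.1257·e_1 + 2.0276·e_2 = (0.6884, 0.9638, -1.1014).
‖u_3‖ = 1.6174, so e_3 = (0.4256, 0.5959, -0.6810).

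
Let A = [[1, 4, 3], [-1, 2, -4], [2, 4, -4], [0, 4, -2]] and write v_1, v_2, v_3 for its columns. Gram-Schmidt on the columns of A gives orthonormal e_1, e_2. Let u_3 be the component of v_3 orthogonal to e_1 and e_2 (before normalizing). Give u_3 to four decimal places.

u_3 = (4.3774, -2.2642, -3.3208, 0.0755)

e_1 = v_1/‖v_1‖ = (1, -1, 2, 0)/2.4495 = (0.4082, -0.4082, 0.8165, 0.0000).
r_{12} = e_1·v_2 = 4.0825.
u_2 = v_2 − 4.0825·e_1 = (2.3333, 3.6667, 0.6667, 4.0000).
‖u_2‖ = 5.9442, so e_2 = (0.3925, 0.6168, 0.1122, 0.6729).
r_{13} = e_1·v_3 = -0.4082; r_{23} = e_2·v_3 = -3.0842.
u_3 = v_3 + 0.4082·e_1 + 3.0842·e_2 = (4.3774, -2.2642, -3.3208, 0.0755).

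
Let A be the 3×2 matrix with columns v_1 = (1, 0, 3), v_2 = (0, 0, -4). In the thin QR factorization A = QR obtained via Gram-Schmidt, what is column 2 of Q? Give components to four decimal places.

v_1 = (1, 0, 3); ‖v_1‖ = 3.1623, so q_1 = (0.3162, 0.0000, 0.9487).
q_1·v_2 = 0.3162·0 + 0.0000·0 + 0.9487·(-4) = -3.7947.
u_2 = v_2 + 3.7947·q_1 = (1.2000, 0.0000, -0.4000).
‖u_2‖ = 1.2649, so q_2 = (0.9487, 0.0000, -0.3162).

q_2 = (0.9487, 0.0000, -0.3162)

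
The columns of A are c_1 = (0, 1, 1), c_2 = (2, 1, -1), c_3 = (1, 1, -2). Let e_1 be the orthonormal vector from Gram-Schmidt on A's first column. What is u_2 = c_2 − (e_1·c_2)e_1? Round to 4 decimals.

e_1 = c_1/‖c_1‖ = (0, 1, 1)/1.4142 = (0.0000, 0.7071, 0.7071).
r_{12} = e_1·c_2 = 0.0000.
u_2 = c_2 + 0.0000·e_1 = (2.0000, 1.0000, -1.0000).

u_2 = (2.0000, 1.0000, -1.0000)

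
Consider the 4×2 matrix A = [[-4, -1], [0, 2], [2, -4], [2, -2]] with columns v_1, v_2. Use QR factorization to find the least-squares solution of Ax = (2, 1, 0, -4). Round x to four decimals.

x = (-0.6269, 0.1194)

v_1 = (-4, 0, 2, 2); ‖v_1‖ = 4.8990, so q_1 = (-0.8165, 0.0000, 0.4082, 0.4082).
q_1·v_2 = (-0.8165)·(-1) + 0.0000·2 + 0.4082·(-4) + 0.4082·(-2) = -1.6330.
u_2 = v_2 + 1.6330·q_1 = (-2.3333, 2.0000, -3.3333, -1.3333).
‖u_2‖ = 4.7258, so q_2 = (-0.4937, 0.4232, -0.7053, -0.2821).
Qᵀb = (-3.2660, 0.5643).
Back-substitute: x_2 = 0.5643/4.7258 = 0.1194.
x_1 = (-3.2660 + 1.6330·0.1194)/4.8990 = -0.6269.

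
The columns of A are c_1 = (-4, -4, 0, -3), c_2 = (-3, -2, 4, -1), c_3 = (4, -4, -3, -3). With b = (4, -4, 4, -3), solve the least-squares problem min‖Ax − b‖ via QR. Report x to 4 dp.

c_1 = (-4, -4, 0, -3); ‖c_1‖ = 6.4031, so q_1 = (-0.6247, -0.6247, 0.0000, -0.4685).
q_1·c_2 = (-0.6247)·(-3) + (-0.6247)·(-2) + 0.0000·4 + (-0.4685)·(-1) = 3.5920.
u_2 = c_2 − 3.5920·q_1 = (-0.7561, 0.2439, 4.0000, 0.6829).
‖u_2‖ = 4.1349, so q_2 = (-0.1829, 0.0590, 0.9674, 0.1652).
q_1·c_3 = (-0.6247)·4 + (-0.6247)·(-4) + 0.0000·(-3) + (-0.4685)·(-3) = 1.4056; q_2·c_3 = (-0.1829)·4 + 0.0590·(-4) + 0.9674·(-3) + 0.1652·(-3) = -4.3650.
u_3 = c_3 − 1.4056·q_1 + 4.3650·q_2 = (4.0799, -2.8645, 1.2225, -1.6205).
‖u_3‖ = 5.3825, so q_3 = (0.7580, -0.5322, 0.2271, -0.3011).
Qᵀb = (1.4056, 2.4066, 6.9724).
Back-substitute: x_3 = 6.9724/5.3825 = 1.2954.
x_2 = (2.4066 + 4.3650·1.2954)/4.1349 = 1.9495.
x_1 = (1.4056 − 3.5920·1.9495 − 1.4056·1.2954)/6.4031 = -1.1585.

x = (-1.1585, 1.9495, 1.2954)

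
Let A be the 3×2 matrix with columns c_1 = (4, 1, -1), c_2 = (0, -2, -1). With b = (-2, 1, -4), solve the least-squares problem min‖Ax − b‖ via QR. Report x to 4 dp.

x = (-0.1461, 0.3708)

e_1 = c_1/‖c_1‖ = (4, 1, -1)/4.2426 = (0.9428, 0.2357, -0.2357).
r_{12} = e_1·c_2 = -0.2357.
u_2 = c_2 + 0.2357·e_1 = (0.2222, -1.9444, -1.0556).
‖u_2‖ = 2.2236, so e_2 = (0.0999, -0.8745, -0.4747).
Qᵀb = (-0.7071, 0.8245).
Back-substitute: x_2 = 0.8245/2.2236 = 0.3708.
x_1 = (-0.7071 + 0.2357·0.3708)/4.2426 = -0.1461.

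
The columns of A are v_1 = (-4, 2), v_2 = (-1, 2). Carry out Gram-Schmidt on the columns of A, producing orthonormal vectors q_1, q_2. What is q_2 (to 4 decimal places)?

q_2 = (0.4472, 0.8944)

v_1 = (-4, 2); ‖v_1‖ = 4.4721, so q_1 = (-0.8944, 0.4472).
q_1·v_2 = (-0.8944)·(-1) + 0.4472·2 = 1.7889.
u_2 = v_2 − 1.7889·q_1 = (0.6000, 1.2000).
‖u_2‖ = 1.3416, so q_2 = (0.4472, 0.8944).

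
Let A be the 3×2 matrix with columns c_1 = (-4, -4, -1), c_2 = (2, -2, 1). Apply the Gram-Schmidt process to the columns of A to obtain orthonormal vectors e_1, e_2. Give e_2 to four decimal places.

e_1 = c_1/‖c_1‖ = (-4, -4, -1)/5.7446 = (-0.6963, -0.6963, -0.1741).
r_{12} = e_1·c_2 = -0.1741.
u_2 = c_2 + 0.1741·e_1 = (1.8788, -2.1212, 0.9697).
‖u_2‖ = 2.9949, so e_2 = (0.6273, -0.7083, 0.3238).

e_2 = (0.6273, -0.7083, 0.3238)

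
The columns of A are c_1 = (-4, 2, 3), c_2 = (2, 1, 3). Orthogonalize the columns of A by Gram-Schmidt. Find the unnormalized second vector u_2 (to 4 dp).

u_2 = (2.4138, 0.7931, 2.6897)

c_1 = (-4, 2, 3); ‖c_1‖ = 5.3852, so q_1 = (-0.7428, 0.3714, 0.5571).
q_1·c_2 = (-0.7428)·2 + 0.3714·1 + 0.5571·3 = 0.5571.
u_2 = c_2 − 0.5571·q_1 = (2.4138, 0.7931, 2.6897).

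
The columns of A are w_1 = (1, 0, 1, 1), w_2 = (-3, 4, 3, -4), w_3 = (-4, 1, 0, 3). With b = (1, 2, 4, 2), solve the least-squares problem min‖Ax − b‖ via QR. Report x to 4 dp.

w_1 = (1, 0, 1, 1); ‖w_1‖ = 1.7321, so e_1 = (0.5774, 0.0000, 0.5774, 0.5774).
e_1·w_2 = 0.5774·(-3) + 0.0000·4 + 0.5774·3 + 0.5774·(-4) = -2.3094.
u_2 = w_2 + 2.3094·e_1 = (-1.6667, 4.0000, 4.3333, -2.6667).
‖u_2‖ = 6.6833, so e_2 = (-0.2494, 0.5985, 0.6484, -0.3990).
e_1·w_3 = 0.5774·(-4) + 0.0000·1 + 0.5774·0 + 0.5774·3 = -0.5774; e_2·w_3 = (-0.2494)·(-4) + 0.5985·1 + 0.6484·0 + (-0.3990)·3 = 0.3990.
u_3 = w_3 + 0.5774·e_1 − 0.3990·e_2 = (-3.5672, 0.7612, 0.0746, 3.4925).
‖u_3‖ = 5.0505, so e_3 = (-0.7063, 0.1507, 0.0148, 0.6915).
Qᵀb = (4.0415, 2.7432, 1.0373).
Back-substitute: x_3 = 1.0373/5.0505 = 0.2054.
x_2 = (2.7432 − 0.3990·0.2054)/6.6833 = 0.3982.
x_1 = (4.0415 + 2.3094·0.3982 + 0.5774·0.2054)/1.7321 = 2.9327.

x = (2.9327, 0.3982, 0.2054)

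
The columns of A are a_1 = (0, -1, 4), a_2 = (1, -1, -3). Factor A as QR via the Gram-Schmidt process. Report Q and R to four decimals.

a_1 = (0, -1, 4); ‖a_1‖ = 4.1231, so q_1 = (0.0000, -0.2425, 0.9701).
q_1·a_2 = 0.0000·1 + (-0.2425)·(-1) + 0.9701·(-3) = -2.6679.
u_2 = a_2 + 2.6679·q_1 = (1.0000, -1.6471, -0.4118).
‖u_2‖ = 1.9704, so q_2 = (0.5075, -0.8359, -0.2090).

Q = [[0.0000, 0.5075], [-0.2425, -0.8359], [0.9701, -0.2090]], R = [[4.1231, -2.6679], [0.0000, 1.9704]]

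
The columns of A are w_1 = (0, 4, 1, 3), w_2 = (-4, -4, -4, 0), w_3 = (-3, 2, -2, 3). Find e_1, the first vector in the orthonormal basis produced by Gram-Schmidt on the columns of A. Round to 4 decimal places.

e_1 = (0.0000, 0.7845, 0.1961, 0.5883)

e_1 = w_1/‖w_1‖ = (0, 4, 1, 3)/5.0990 = (0.0000, 0.7845, 0.1961, 0.5883).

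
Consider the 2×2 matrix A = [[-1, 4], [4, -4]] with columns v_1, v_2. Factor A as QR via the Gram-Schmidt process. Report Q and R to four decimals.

Q = [[-0.2425, 0.9701], [0.9701, 0.2425]], R = [[4.1231, -4.8507], [0.0000, 2.9104]]

q_1 = v_1/‖v_1‖ = (-1, 4)/4.1231 = (-0.2425, 0.9701).
r_{12} = q_1·v_2 = -4.8507.
u_2 = v_2 + 4.8507·q_1 = (2.8235, 0.7059).
‖u_2‖ = 2.9104, so q_2 = (0.9701, 0.2425).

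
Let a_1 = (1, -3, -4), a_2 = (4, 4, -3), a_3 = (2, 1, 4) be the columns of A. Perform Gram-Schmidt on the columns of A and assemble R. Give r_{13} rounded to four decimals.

r_{13} = -3.3340

a_1 = (1, -3, -4); ‖a_1‖ = 5.0990, so e_1 = (0.1961, -0.5883, -0.7845).
r_{13} = e_1·a_3 = -3.3340.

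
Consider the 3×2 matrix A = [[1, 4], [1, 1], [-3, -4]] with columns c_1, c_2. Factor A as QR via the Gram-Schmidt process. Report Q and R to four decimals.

Q = [[0.3015, 0.9463], [0.3015, -0.2103], [-0.9045, 0.2453]], R = [[3.3166, 5.1257], [0.0000, 2.5937]]

c_1 = (1, 1, -3); ‖c_1‖ = 3.3166, so q_1 = (0.3015, 0.3015, -0.9045).
q_1·c_2 = 0.3015·4 + 0.3015·1 + (-0.9045)·(-4) = 5.1257.
u_2 = c_2 − 5.1257·q_1 = (2.4545, -0.5455, 0.6364).
‖u_2‖ = 2.5937, so q_2 = (0.9463, -0.2103, 0.2453).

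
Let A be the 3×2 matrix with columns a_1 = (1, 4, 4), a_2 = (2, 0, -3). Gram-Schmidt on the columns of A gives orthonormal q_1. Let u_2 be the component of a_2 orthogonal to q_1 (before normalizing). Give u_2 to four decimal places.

u_2 = (2.3030, 1.2121, -1.7879)

q_1 = a_1/‖a_1‖ = (1, 4, 4)/5.7446 = (0.1741, 0.6963, 0.6963).
r_{12} = q_1·a_2 = -1.7408.
u_2 = a_2 + 1.7408·q_1 = (2.3030, 1.2121, -1.7879).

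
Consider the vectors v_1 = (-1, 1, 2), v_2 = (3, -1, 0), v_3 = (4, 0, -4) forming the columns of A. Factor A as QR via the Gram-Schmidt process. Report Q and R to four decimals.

Q = [[-0.4082, 0.8616, 0.3015], [0.4082, -0.1231, 0.9045], [0.8165, 0.4924, -0.3015]], R = [[2.4495, -1.6330, -4.8990], [0.0000, 2.7080, 1.4771], [0.0000, 0.0000, 2.4121]]

e_1 = v_1/‖v_1‖ = (-1, 1, 2)/2.4495 = (-0.4082, 0.4082, 0.8165).
r_{12} = e_1·v_2 = -1.6330.
u_2 = v_2 + 1.6330·e_1 = (2.3333, -0.3333, 1.3333).
‖u_2‖ = 2.7080, so e_2 = (0.8616, -0.1231, 0.4924).
r_{13} = e_1·v_3 = -4.8990; r_{23} = e_2·v_3 = 1.4771.
u_3 = v_3 + 4.8990·e_1 − 1.4771·e_2 = (0.7273, 2.1818, -0.7273).
‖u_3‖ = 2.4121, so e_3 = (0.3015, 0.9045, -0.3015).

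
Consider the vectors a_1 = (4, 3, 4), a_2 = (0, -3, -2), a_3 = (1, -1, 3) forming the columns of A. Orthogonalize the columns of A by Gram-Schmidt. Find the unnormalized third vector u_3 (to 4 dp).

u_3 = (-0.9344, -1.2459, 1.8689)

a_1 = (4, 3, 4); ‖a_1‖ = 6.4031, so q_1 = (0.6247, 0.4685, 0.6247).
q_1·a_2 = 0.6247·0 + 0.4685·(-3) + 0.6247·(-2) = -2.6550.
u_2 = a_2 + 2.6550·q_1 = (1.6585, -1.7561, -0.3415).
‖u_2‖ = 2.4395, so q_2 = (0.6799, -0.7199, -0.1400).
q_1·a_3 = 0.6247·1 + 0.4685·(-1) + 0.6247·3 = 2.0303; q_2·a_3 = 0.6799·1 + (-0.7199)·(-1) + (-0.1400)·3 = 0.9798.
u_3 = a_3 − 2.0303·q_1 − 0.9798·q_2 = (-0.9344, -1.2459, 1.8689).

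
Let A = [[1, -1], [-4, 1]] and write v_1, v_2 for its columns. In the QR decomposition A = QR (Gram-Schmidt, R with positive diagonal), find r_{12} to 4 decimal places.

v_1 = (1, -4); ‖v_1‖ = 4.1231, so q_1 = (0.2425, -0.9701).
r_{12} = q_1·v_2 = -1.2127.

r_{12} = -1.2127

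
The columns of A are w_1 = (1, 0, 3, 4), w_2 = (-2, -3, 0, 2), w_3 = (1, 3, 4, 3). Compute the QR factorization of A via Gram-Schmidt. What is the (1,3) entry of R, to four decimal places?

w_1 = (1, 0, 3, 4); ‖w_1‖ = 5.0990, so q_1 = (0.1961, 0.0000, 0.5883, 0.7845).
r_{13} = q_1·w_3 = 4.9029.

r_{13} = 4.9029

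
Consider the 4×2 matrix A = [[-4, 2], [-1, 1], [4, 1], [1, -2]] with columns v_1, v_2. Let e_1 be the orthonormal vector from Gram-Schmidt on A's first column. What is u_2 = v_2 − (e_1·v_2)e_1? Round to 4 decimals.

u_2 = (1.1765, 0.7941, 1.8235, -1.7941)

v_1 = (-4, -1, 4, 1); ‖v_1‖ = 5.8310, so e_1 = (-0.6860, -0.1715, 0.6860, 0.1715).
e_1·v_2 = (-0.6860)·2 + (-0.1715)·1 + 0.6860·1 + 0.1715·(-2) = -1.2005.
u_2 = v_2 + 1.2005·e_1 = (1.1765, 0.7941, 1.8235, -1.7941).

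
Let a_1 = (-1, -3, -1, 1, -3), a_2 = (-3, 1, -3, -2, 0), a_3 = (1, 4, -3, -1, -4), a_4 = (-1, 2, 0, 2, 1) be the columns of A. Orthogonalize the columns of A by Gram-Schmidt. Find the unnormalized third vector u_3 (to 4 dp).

u_3 = (2.5851, 3.5477, -1.4149, 0.0187, -3.9315)

q_1 = a_1/‖a_1‖ = (-1, -3, -1, 1, -3)/4.5826 = (-0.2182, -0.6547, -0.2182, 0.2182, -0.6547).
r_{12} = q_1·a_2 = 0.2182.
u_2 = a_2 − 0.2182·q_1 = (-2.9524, 1.1429, -2.9524, -2.0476, 0.1429).
‖u_2‖ = 4.7909, so q_2 = (-0.6163, 0.2385, -0.6163, -0.4274, 0.0298).
r_{13} = q_1·a_3 = 0.2182; r_{23} = q_2·a_3 = 2.4948.
u_3 = a_3 − 0.2182·q_1 − 2.4948·q_2 = (2.5851, 3.5477, -1.4149, 0.0187, -3.9315).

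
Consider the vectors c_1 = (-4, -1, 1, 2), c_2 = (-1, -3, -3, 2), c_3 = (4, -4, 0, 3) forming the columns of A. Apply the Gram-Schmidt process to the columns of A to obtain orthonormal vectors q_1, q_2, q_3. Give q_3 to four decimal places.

q_3 = (0.4956, -0.4189, 0.5811, 0.4912)

c_1 = (-4, -1, 1, 2); ‖c_1‖ = 4.6904, so q_1 = (-0.8528, -0.2132, 0.2132, 0.4264).
q_1·c_2 = (-0.8528)·(-1) + (-0.2132)·(-3) + 0.2132·(-3) + 0.4264·2 = 1.7056.
u_2 = c_2 − 1.7056·q_1 = (0.4545, -2.6364, -3.3636, 1.2727).
‖u_2‖ = 4.4823, so q_2 = (0.1014, -0.5882, -0.7504, 0.2839).
q_1·c_3 = (-0.8528)·4 + (-0.2132)·(-4) + 0.2132·0 + 0.4264·3 = -1.2792; q_2·c_3 = 0.1014·4 + (-0.5882)·(-4) + (-0.7504)·0 + 0.2839·3 = 3.6102.
u_3 = c_3 + 1.2792·q_1 − 3.6102·q_2 = (2.5430, -2.1493, 2.9819, 2.5204).
‖u_3‖ = 5.1313, so q_3 = (0.4956, -0.4189, 0.5811, 0.4912).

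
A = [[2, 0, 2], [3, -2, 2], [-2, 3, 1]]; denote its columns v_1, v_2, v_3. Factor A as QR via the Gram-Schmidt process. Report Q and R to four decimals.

Q = [[0.4851, 0.6633, -0.5698], [0.7276, 0.0553, 0.6838], [-0.4851, 0.7463, 0.4558]], R = [[4.1231, -2.9104, 1.9403], [0.0000, 2.1282, 2.1835], [0.0000, 0.0000, 0.6838]]

v_1 = (2, 3, -2); ‖v_1‖ = 4.1231, so q_1 = (0.4851, 0.7276, -0.4851).
q_1·v_2 = 0.4851·0 + 0.7276·(-2) + (-0.4851)·3 = -2.9104.
u_2 = v_2 + 2.9104·q_1 = (1.4118, 0.1176, 1.5882).
‖u_2‖ = 2.1282, so q_2 = (0.6633, 0.0553, 0.7463).
q_1·v_3 = 0.4851·2 + 0.7276·2 + (-0.4851)·1 = 1.9403; q_2·v_3 = 0.6633·2 + 0.0553·2 + 0.7463·1 = 2.1835.
u_3 = v_3 − 1.9403·q_1 − 2.1835·q_2 = (-0.3896, 0.4675, 0.3117).
‖u_3‖ = 0.6838, so q_3 = (-0.5698, 0.6838, 0.4558).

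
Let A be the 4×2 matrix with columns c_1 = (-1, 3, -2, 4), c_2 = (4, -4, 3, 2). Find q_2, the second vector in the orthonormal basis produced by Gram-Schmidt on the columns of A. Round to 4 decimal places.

q_1 = c_1/‖c_1‖ = (-1, 3, -2, 4)/5.4772 = (-0.1826, 0.5477, -0.3651, 0.7303).
r_{12} = q_1·c_2 = -2.5560.
u_2 = c_2 + 2.5560·q_1 = (3.5333, -2.6000, 2.0667, 3.8667).
‖u_2‖ = 6.2022, so q_2 = (0.5697, -0.4192, 0.3332, 0.6234).

q_2 = (0.5697, -0.4192, 0.3332, 0.6234)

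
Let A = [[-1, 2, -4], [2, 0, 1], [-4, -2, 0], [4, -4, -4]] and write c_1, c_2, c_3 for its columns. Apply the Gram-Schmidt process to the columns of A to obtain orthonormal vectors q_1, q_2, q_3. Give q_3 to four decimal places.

q_3 = (-0.8732, 0.2612, -0.0585, -0.4074)

q_1 = c_1/‖c_1‖ = (-1, 2, -4, 4)/6.0828 = (-0.1644, 0.3288, -0.6576, 0.6576).
r_{12} = q_1·c_2 = -1.6440.
u_2 = c_2 + 1.6440·q_1 = (1.7297, 0.5405, -3.0811, -2.9189).
‖u_2‖ = 4.6149, so q_2 = (0.3748, 0.1171, -0.6676, -0.6325).
r_{13} = q_1·c_3 = -1.6440; r_{23} = q_2·c_3 = 1.1479.
u_3 = c_3 + 1.6440·q_1 − 1.1479·q_2 = (-4.7005, 1.4061, -0.3147, -2.1929).
‖u_3‖ = 5.3833, so q_3 = (-0.8732, 0.2612, -0.0585, -0.4074).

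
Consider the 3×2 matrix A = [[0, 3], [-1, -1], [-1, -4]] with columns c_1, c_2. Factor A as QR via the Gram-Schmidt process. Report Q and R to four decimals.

Q = [[0.0000, 0.8165], [-0.7071, 0.4082], [-0.7071, -0.4082]], R = [[1.4142, 3.5355], [0.0000, 3.6742]]

e_1 = c_1/‖c_1‖ = (0, -1, -1)/1.4142 = (0.0000, -0.7071, -0.7071).
r_{12} = e_1·c_2 = 3.5355.
u_2 = c_2 − 3.5355·e_1 = (3.0000, 1.5000, -1.5000).
‖u_2‖ = 3.6742, so e_2 = (0.8165, 0.4082, -0.4082).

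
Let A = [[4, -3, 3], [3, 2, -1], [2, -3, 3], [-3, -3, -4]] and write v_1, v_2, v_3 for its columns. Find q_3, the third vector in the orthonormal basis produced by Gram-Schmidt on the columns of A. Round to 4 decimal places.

q_3 = (-0.0924, -0.7056, 0.2704, -0.6485)

v_1 = (4, 3, 2, -3); ‖v_1‖ = 6.1644, so q_1 = (0.6489, 0.4867, 0.3244, -0.4867).
q_1·v_2 = 0.6489·(-3) + 0.4867·2 + 0.3244·(-3) + (-0.4867)·(-3) = -0.4867.
u_2 = v_2 + 0.4867·q_1 = (-2.6842, 2.2368, -2.8421, -3.2368).
‖u_2‖ = 5.5465, so q_2 = (-0.4840, 0.4033, -0.5124, -0.5836).
q_1·v_3 = 0.6489·3 + 0.4867·(-1) + 0.3244·3 + (-0.4867)·(-4) = 4.3800; q_2·v_3 = (-0.4840)·3 + 0.4033·(-1) + (-0.5124)·3 + (-0.5836)·(-4) = -1.0580.
u_3 = v_3 − 4.3800·q_1 + 1.0580·q_2 = (-0.3541, -2.7049, 1.0368, -2.4859).
‖u_3‖ = 3.8336, so q_3 = (-0.0924, -0.7056, 0.2704, -0.6485).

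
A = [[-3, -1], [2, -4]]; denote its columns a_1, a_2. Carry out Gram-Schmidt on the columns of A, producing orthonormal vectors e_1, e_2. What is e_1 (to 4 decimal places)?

a_1 = (-3, 2); ‖a_1‖ = 3.6056, so e_1 = (-0.8321, 0.5547).

e_1 = (-0.8321, 0.5547)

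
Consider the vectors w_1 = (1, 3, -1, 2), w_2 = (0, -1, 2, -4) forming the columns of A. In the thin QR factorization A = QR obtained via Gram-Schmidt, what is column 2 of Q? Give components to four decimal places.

q_1 = w_1/‖w_1‖ = (1, 3, -1, 2)/3.8730 = (0.2582, 0.7746, -0.2582, 0.5164).
r_{12} = q_1·w_2 = -3.3566.
u_2 = w_2 + 3.3566·q_1 = (0.8667, 1.6000, 1.1333, -2.2667).
‖u_2‖ = 3.1198, so q_2 = (0.2778, 0.5128, 0.3633, -0.7265).

q_2 = (0.2778, 0.5128, 0.3633, -0.7265)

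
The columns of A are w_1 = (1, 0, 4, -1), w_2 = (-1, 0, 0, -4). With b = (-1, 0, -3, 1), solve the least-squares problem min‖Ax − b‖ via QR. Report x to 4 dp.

x = (-0.7710, -0.0404)

w_1 = (1, 0, 4, -1); ‖w_1‖ = 4.2426, so q_1 = (0.2357, 0.0000, 0.9428, -0.2357).
q_1·w_2 = 0.2357·(-1) + 0.0000·0 + 0.9428·0 + (-0.2357)·(-4) = 0.7071.
u_2 = w_2 − 0.7071·q_1 = (-1.1667, 0.0000, -0.6667, -3.8333).
‖u_2‖ = 4.0620, so q_2 = (-0.2872, 0.0000, -0.1641, -0.9437).
Qᵀb = (-3.2998, -0.1641).
Back-substitute: x_2 = -0.1641/4.0620 = -0.0404.
x_1 = (-3.2998 − 0.7071·(-0.0404))/4.2426 = -0.7710.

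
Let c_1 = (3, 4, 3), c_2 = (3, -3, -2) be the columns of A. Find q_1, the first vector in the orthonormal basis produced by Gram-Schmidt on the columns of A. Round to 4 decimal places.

c_1 = (3, 4, 3); ‖c_1‖ = 5.8310, so q_1 = (0.5145, 0.6860, 0.5145).

q_1 = (0.5145, 0.6860, 0.5145)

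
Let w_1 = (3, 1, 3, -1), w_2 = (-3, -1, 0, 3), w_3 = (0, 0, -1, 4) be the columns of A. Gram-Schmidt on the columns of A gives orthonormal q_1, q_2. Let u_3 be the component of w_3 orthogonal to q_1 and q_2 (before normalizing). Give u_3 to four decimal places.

u_3 = (1.7915, 0.5972, -1.3270, 1.9905)

q_1 = w_1/‖w_1‖ = (3, 1, 3, -1)/4.4721 = (0.6708, 0.2236, 0.6708, -0.2236).
r_{12} = q_1·w_2 = -2.9069.
u_2 = w_2 + 2.9069·q_1 = (-1.0500, -0.3500, 1.9500, 2.3500).
‖u_2‖ = 3.2481, so q_2 = (-0.3233, -0.1078, 0.6004, 0.7235).
r_{13} = q_1·w_3 = -1.5652; r_{23} = q_2·w_3 = 2.2937.
u_3 = w_3 + 1.5652·q_1 − 2.2937·q_2 = (1.7915, 0.5972, -1.3270, 1.9905).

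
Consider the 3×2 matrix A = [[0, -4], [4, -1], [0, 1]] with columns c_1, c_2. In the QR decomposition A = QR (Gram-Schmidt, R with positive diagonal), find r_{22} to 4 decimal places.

c_1 = (0, 4, 0); ‖c_1‖ = 4.0000, so q_1 = (0.0000, 1.0000, 0.0000).
q_1·c_2 = 0.0000·(-4) + 1.0000·(-1) + 0.0000·1 = -1.0000.
u_2 = c_2 + 1.0000·q_1 = (-4.0000, 0.0000, 1.0000).
r_{22} = ‖u_2‖ = 4.1231.

r_{22} = 4.1231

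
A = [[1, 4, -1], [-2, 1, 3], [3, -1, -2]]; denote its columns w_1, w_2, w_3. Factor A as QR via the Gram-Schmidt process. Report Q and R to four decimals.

Q = [[0.2673, 0.9616, -0.0631], [-0.5345, 0.2024, 0.8206], [0.8018, -0.1856, 0.5681]], R = [[3.7417, -0.2673, -3.4744], [0.0000, 4.2342, 0.0169], [0.0000, 0.0000, 1.3886]]

w_1 = (1, -2, 3); ‖w_1‖ = 3.7417, so e_1 = (0.2673, -0.5345, 0.8018).
e_1·w_2 = 0.2673·4 + (-0.5345)·1 + 0.8018·(-1) = -0.2673.
u_2 = w_2 + 0.2673·e_1 = (4.0714, 0.8571, -0.7857).
‖u_2‖ = 4.2342, so e_2 = (0.9616, 0.2024, -0.1856).
e_1·w_3 = 0.2673·(-1) + (-0.5345)·3 + 0.8018·(-2) = -3.4744; e_2·w_3 = 0.9616·(-1) + 0.2024·3 + (-0.1856)·(-2) = 0.0169.
u_3 = w_3 + 3.4744·e_1 − 0.0169·e_2 = (-0.0876, 1.1394, 0.7888).
‖u_3‖ = 1.3886, so e_3 = (-0.0631, 0.8206, 0.5681).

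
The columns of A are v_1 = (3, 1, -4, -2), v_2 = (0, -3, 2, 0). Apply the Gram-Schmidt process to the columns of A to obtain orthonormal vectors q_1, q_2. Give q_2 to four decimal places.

q_1 = v_1/‖v_1‖ = (3, 1, -4, -2)/5.4772 = (0.5477, 0.1826, -0.7303, -0.3651).
r_{12} = q_1·v_2 = -2.0083.
u_2 = v_2 + 2.0083·q_1 = (1.1000, -2.6333, 0.5333, -0.7333).
‖u_2‖ = 2.9944, so q_2 = (0.3673, -0.8794, 0.1781, -0.2449).

q_2 = (0.3673, -0.8794, 0.1781, -0.2449)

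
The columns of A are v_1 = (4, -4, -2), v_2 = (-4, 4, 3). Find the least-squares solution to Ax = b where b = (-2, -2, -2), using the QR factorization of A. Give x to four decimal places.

x = (-2.0000, -2.0000)

v_1 = (4, -4, -2); ‖v_1‖ = 6.0000, so q_1 = (0.6667, -0.6667, -0.3333).
q_1·v_2 = 0.6667·(-4) + (-0.6667)·4 + (-0.3333)·3 = -6.3333.
u_2 = v_2 + 6.3333·q_1 = (0.2222, -0.2222, 0.8889).
‖u_2‖ = 0.9428, so q_2 = (0.2357, -0.2357, 0.9428).
Qᵀb = (0.6667, -1.8856).
Back-substitute: x_2 = -1.8856/0.9428 = -2.0000.
x_1 = (0.6667 + 6.3333·(-2.0000))/6.0000 = -2.0000.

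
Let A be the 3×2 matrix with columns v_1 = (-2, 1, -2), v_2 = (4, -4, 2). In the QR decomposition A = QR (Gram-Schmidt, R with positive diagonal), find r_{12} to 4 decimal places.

r_{12} = -5.3333

v_1 = (-2, 1, -2); ‖v_1‖ = 3.0000, so e_1 = (-0.6667, 0.3333, -0.6667).
r_{12} = e_1·v_2 = -5.3333.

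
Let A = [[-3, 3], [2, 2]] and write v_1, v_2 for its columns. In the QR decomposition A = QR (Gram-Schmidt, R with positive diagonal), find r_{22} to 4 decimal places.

e_1 = v_1/‖v_1‖ = (-3, 2)/3.6056 = (-0.8321, 0.5547).
r_{12} = e_1·v_2 = -1.3868.
u_2 = v_2 + 1.3868·e_1 = (1.8462, 2.7692).
r_{22} = ‖u_2‖ = 3.3282.

r_{22} = 3.3282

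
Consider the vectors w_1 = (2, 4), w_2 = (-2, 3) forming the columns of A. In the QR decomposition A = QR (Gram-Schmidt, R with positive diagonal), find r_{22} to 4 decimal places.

r_{22} = 3.1305

w_1 = (2, 4); ‖w_1‖ = 4.4721, so q_1 = (0.4472, 0.8944).
q_1·w_2 = 0.4472·(-2) + 0.8944·3 = 1.7889.
u_2 = w_2 − 1.7889·q_1 = (-2.8000, 1.4000).
r_{22} = ‖u_2‖ = 3.1305.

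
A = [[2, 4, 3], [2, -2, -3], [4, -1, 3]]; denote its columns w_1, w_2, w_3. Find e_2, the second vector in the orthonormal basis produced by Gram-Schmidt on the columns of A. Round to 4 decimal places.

e_2 = (0.8729, -0.4364, -0.2182)

w_1 = (2, 2, 4); ‖w_1‖ = 4.8990, so e_1 = (0.4082, 0.4082, 0.8165).
e_1·w_2 = 0.4082·4 + 0.4082·(-2) + 0.8165·(-1) = 0.0000.
u_2 = w_2 + 0.0000·e_1 = (4.0000, -2.0000, -1.0000).
‖u_2‖ = 4.5826, so e_2 = (0.8729, -0.4364, -0.2182).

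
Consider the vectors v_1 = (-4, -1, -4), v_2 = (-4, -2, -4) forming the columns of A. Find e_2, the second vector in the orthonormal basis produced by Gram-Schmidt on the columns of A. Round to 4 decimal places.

e_1 = v_1/‖v_1‖ = (-4, -1, -4)/5.7446 = (-0.6963, -0.1741, -0.6963).
r_{12} = e_1·v_2 = 5.9186.
u_2 = v_2 − 5.9186·e_1 = (0.1212, -0.9697, 0.1212).
‖u_2‖ = 0.9847, so e_2 = (0.1231, -0.9847, 0.1231).

e_2 = (0.1231, -0.9847, 0.1231)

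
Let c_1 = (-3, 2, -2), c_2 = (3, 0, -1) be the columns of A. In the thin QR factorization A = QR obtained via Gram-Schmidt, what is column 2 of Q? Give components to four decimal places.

c_1 = (-3, 2, -2); ‖c_1‖ = 4.1231, so q_1 = (-0.7276, 0.4851, -0.4851).
q_1·c_2 = (-0.7276)·3 + 0.4851·0 + (-0.4851)·(-1) = -1.6977.
u_2 = c_2 + 1.6977·q_1 = (1.7647, 0.8235, -1.8235).
‖u_2‖ = 2.6679, so q_2 = (0.6615, 0.3087, -0.6835).

q_2 = (0.6615, 0.3087, -0.6835)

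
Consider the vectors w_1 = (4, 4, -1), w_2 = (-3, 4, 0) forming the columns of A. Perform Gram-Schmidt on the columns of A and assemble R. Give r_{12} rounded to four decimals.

e_1 = w_1/‖w_1‖ = (4, 4, -1)/5.7446 = (0.6963, 0.6963, -0.1741).
r_{12} = e_1·w_2 = 0.6963.

r_{12} = 0.6963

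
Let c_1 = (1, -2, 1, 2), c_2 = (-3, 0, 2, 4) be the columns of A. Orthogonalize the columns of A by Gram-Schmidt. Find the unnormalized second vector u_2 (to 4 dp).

u_2 = (-3.7000, 1.4000, 1.3000, 2.6000)

q_1 = c_1/‖c_1‖ = (1, -2, 1, 2)/3.1623 = (0.3162, -0.6325, 0.3162, 0.6325).
r_{12} = q_1·c_2 = 2.2136.
u_2 = c_2 − 2.2136·q_1 = (-3.7000, 1.4000, 1.3000, 2.6000).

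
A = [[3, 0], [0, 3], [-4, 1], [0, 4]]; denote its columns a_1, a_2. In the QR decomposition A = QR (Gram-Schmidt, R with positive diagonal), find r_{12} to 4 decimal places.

a_1 = (3, 0, -4, 0); ‖a_1‖ = 5.0000, so e_1 = (0.6000, 0.0000, -0.8000, 0.0000).
r_{12} = e_1·a_2 = -0.8000.

r_{12} = -0.8000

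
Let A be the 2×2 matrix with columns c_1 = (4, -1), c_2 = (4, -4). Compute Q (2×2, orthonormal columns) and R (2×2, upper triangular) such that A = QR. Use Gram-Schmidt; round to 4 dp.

c_1 = (4, -1); ‖c_1‖ = 4.1231, so q_1 = (0.9701, -0.2425).
q_1·c_2 = 0.9701·4 + (-0.2425)·(-4) = 4.8507.
u_2 = c_2 − 4.8507·q_1 = (-0.7059, -2.8235).
‖u_2‖ = 2.9104, so q_2 = (-0.2425, -0.9701).

Q = [[0.9701, -0.2425], [-0.2425, -0.9701]], R = [[4.1231, 4.8507], [0.0000, 2.9104]]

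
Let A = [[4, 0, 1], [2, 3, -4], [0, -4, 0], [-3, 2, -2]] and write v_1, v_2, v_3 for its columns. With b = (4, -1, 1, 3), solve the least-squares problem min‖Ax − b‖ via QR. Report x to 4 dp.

x = (0.1661, 0.0161, 0.0917)

v_1 = (4, 2, 0, -3); ‖v_1‖ = 5.3852, so e_1 = (0.7428, 0.3714, 0.0000, -0.5571).
e_1·v_2 = 0.7428·0 + 0.3714·3 + 0.0000·(-4) + (-0.5571)·2 = 0.0000.
u_2 = v_2 + 0.0000·e_1 = (0.0000, 3.0000, -4.0000, 2.0000).
‖u_2‖ = 5.3852, so e_2 = (0.0000, 0.5571, -0.7428, 0.3714).
e_1·v_3 = 0.7428·1 + 0.3714·(-4) + 0.0000·0 + (-0.5571)·(-2) = 0.3714; e_2·v_3 = 0.0000·1 + 0.5571·(-4) + (-0.7428)·0 + 0.3714·(-2) = -2.9711.
u_3 = v_3 − 0.3714·e_1 + 2.9711·e_2 = (0.7241, -2.4828, -2.2069, -0.6897).
‖u_3‖ = 3.4691, so e_3 = (0.2087, -0.7157, -0.6362, -0.1988).
Qᵀb = (0.9285, -0.1857, 0.3181).
Back-substitute: x_3 = 0.3181/3.4691 = 0.0917.
x_2 = (-0.1857 + 2.9711·0.0917)/5.3852 = 0.0161.
x_1 = (0.9285 + 0.0000·0.0161 − 0.3714·0.0917)/5.3852 = 0.1661.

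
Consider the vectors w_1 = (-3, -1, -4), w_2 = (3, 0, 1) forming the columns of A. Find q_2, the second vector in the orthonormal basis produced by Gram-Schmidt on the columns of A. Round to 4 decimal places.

q_2 = (0.8018, -0.2673, -0.5345)

w_1 = (-3, -1, -4); ‖w_1‖ = 5.0990, so q_1 = (-0.5883, -0.1961, -0.7845).
q_1·w_2 = (-0.5883)·3 + (-0.1961)·0 + (-0.7845)·1 = -2.5495.
u_2 = w_2 + 2.5495·q_1 = (1.5000, -0.5000, -1.0000).
‖u_2‖ = 1.8708, so q_2 = (0.8018, -0.2673, -0.5345).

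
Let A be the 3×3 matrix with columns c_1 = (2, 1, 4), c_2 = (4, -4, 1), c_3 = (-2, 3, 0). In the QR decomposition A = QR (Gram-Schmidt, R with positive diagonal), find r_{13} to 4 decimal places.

c_1 = (2, 1, 4); ‖c_1‖ = 4.5826, so q_1 = (0.4364, 0.2182, 0.8729).
r_{13} = q_1·c_3 = -0.2182.

r_{13} = -0.2182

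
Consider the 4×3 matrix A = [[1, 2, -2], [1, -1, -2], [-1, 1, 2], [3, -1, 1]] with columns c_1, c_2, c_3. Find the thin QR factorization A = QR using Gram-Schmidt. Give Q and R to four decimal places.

Q = [[0.2887, 0.9000, -0.3266], [0.2887, -0.3000, -0.5715], [-0.2887, 0.3000, 0.5715], [0.8660, -0.1000, 0.4899]], R = [[3.4641, -0.8660, -0.8660], [0.0000, 2.5000, -0.7000], [0.0000, 0.0000, 3.4293]]

c_1 = (1, 1, -1, 3); ‖c_1‖ = 3.4641, so q_1 = (0.2887, 0.2887, -0.2887, 0.8660).
q_1·c_2 = 0.2887·2 + 0.2887·(-1) + (-0.2887)·1 + 0.8660·(-1) = -0.8660.
u_2 = c_2 + 0.8660·q_1 = (2.2500, -0.7500, 0.7500, -0.2500).
‖u_2‖ = 2.5000, so q_2 = (0.9000, -0.3000, 0.3000, -0.1000).
q_1·c_3 = 0.2887·(-2) + 0.2887·(-2) + (-0.2887)·2 + 0.8660·1 = -0.8660; q_2·c_3 = 0.9000·(-2) + (-0.3000)·(-2) + 0.3000·2 + (-0.1000)·1 = -0.7000.
u_3 = c_3 + 0.8660·q_1 + 0.7000·q_2 = (-1.1200, -1.9600, 1.9600, 1.6800).
‖u_3‖ = 3.4293, so q_3 = (-0.3266, -0.5715, 0.5715, 0.4899).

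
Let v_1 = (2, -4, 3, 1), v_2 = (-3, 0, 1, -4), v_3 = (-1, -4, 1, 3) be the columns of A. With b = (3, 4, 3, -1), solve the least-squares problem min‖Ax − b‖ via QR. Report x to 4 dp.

x = (0.7748, -0.2877, -1.3628)

q_1 = v_1/‖v_1‖ = (2, -4, 3, 1)/5.4772 = (0.3651, -0.7303, 0.5477, 0.1826).
r_{12} = q_1·v_2 = -1.2780.
u_2 = v_2 + 1.2780·q_1 = (-2.5333, -0.9333, 1.7000, -3.7667).
‖u_2‖ = 4.9363, so q_2 = (-0.5132, -0.1891, 0.3444, -0.7631).
r_{13} = q_1·v_3 = 3.6515; r_{23} = q_2·v_3 = -0.6753.
u_3 = v_3 − 3.6515·q_1 + 0.6753·q_2 = (-2.6799, -1.4610, -0.7674, 1.8181).
‖u_3‖ = 3.6346, so q_3 = (-0.7373, -0.4020, -0.2111, 0.5002).
Qᵀb = (-0.3651, -0.4997, -4.9535).
Back-substitute: x_3 = -4.9535/3.6346 = -1.3628.
x_2 = (-0.4997 + 0.6753·(-1.3628))/4.9363 = -0.2877.
x_1 = (-0.3651 + 1.2780·(-0.2877) − 3.6515·(-1.3628))/5.4772 = 0.7748.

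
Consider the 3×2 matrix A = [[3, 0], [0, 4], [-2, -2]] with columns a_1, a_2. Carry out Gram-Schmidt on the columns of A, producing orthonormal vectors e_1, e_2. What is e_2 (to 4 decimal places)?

e_2 = (-0.2131, 0.9233, -0.3196)

a_1 = (3, 0, -2); ‖a_1‖ = 3.6056, so e_1 = (0.8321, 0.0000, -0.5547).
e_1·a_2 = 0.8321·0 + 0.0000·4 + (-0.5547)·(-2) = 1.1094.
u_2 = a_2 − 1.1094·e_1 = (-0.9231, 4.0000, -1.3846).
‖u_2‖ = 4.3323, so e_2 = (-0.2131, 0.9233, -0.3196).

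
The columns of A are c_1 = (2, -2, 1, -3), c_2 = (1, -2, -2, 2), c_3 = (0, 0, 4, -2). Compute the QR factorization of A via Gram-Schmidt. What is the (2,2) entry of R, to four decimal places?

r_{22} = 3.5746

c_1 = (2, -2, 1, -3); ‖c_1‖ = 4.2426, so e_1 = (0.4714, -0.4714, 0.2357, -0.7071).
e_1·c_2 = 0.4714·1 + (-0.4714)·(-2) + 0.2357·(-2) + (-0.7071)·2 = -0.4714.
u_2 = c_2 + 0.4714·e_1 = (1.2222, -2.2222, -1.8889, 1.6667).
r_{22} = ‖u_2‖ = 3.5746.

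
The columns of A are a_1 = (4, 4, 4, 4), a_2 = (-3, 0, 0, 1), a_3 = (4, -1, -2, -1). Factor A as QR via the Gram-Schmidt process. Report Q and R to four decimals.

Q = [[0.5000, -0.8333, 0.2166], [0.5000, 0.1667, -0.1547], [0.5000, 0.1667, -0.7118], [0.5000, 0.5000, 0.6499]], R = [[8.0000, -1.0000, 0.0000], [0.0000, 3.0000, -4.3333], [0.0000, 0.0000, 1.7951]]

a_1 = (4, 4, 4, 4); ‖a_1‖ = 8.0000, so e_1 = (0.5000, 0.5000, 0.5000, 0.5000).
e_1·a_2 = 0.5000·(-3) + 0.5000·0 + 0.5000·0 + 0.5000·1 = -1.0000.
u_2 = a_2 + 1.0000·e_1 = (-2.5000, 0.5000, 0.5000, 1.5000).
‖u_2‖ = 3.0000, so e_2 = (-0.8333, 0.1667, 0.1667, 0.5000).
e_1·a_3 = 0.5000·4 + 0.5000·(-1) + 0.5000·(-2) + 0.5000·(-1) = 0.0000; e_2·a_3 = (-0.8333)·4 + 0.1667·(-1) + 0.1667·(-2) + 0.5000·(-1) = -4.3333.
u_3 = a_3 + 0.0000·e_1 + 4.3333·e_2 = (0.3889, -0.2778, -1.2778, 1.1667).
‖u_3‖ = 1.7951, so e_3 = (0.2166, -0.1547, -0.7118, 0.6499).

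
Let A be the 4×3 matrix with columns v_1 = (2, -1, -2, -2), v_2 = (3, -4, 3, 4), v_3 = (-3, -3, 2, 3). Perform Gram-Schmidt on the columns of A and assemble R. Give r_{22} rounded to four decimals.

r_{22} = 6.9835

q_1 = v_1/‖v_1‖ = (2, -1, -2, -2)/3.6056 = (0.5547, -0.2774, -0.5547, -0.5547).
r_{12} = q_1·v_2 = -1.1094.
u_2 = v_2 + 1.1094·q_1 = (3.6154, -4.3077, 2.3846, 3.3846).
r_{22} = ‖u_2‖ = 6.9835.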